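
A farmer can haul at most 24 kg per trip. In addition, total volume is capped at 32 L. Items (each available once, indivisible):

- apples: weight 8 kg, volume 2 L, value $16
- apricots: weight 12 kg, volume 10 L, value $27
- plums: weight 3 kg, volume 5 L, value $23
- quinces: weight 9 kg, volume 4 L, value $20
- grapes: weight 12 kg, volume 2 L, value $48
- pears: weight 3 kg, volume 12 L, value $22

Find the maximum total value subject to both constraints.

$93

Feasible sets respecting both limits:
- plums+grapes+pears: weight 18, volume 19, value 93
- plums+quinces+grapes: weight 24, volume 11, value 91
- quinces+grapes+pears: weight 24, volume 18, value 90
Best: $93.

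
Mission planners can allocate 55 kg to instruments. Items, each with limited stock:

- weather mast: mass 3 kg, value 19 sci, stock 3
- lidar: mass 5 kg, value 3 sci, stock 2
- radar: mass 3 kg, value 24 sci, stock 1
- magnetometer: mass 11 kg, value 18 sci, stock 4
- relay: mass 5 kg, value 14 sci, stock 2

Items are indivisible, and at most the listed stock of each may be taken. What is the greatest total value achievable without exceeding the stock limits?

Top feasible selections:
- 3×weather mast + 1×radar + 3×magnetometer + 2×relay: mass 55, value 163
- 3×weather mast + 1×lidar + 1×radar + 3×magnetometer + 1×relay: mass 55, value 152
Best: 163 sci.

163 sci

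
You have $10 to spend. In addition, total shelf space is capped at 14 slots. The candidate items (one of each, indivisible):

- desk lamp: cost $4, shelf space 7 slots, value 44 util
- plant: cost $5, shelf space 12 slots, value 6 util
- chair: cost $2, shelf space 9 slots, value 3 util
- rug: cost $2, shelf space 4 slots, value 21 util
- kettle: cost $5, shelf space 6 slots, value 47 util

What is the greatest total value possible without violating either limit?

91 util

Feasible sets respecting both limits:
- desk lamp+kettle: cost 9, shelf space 13, value 91
- rug+kettle: cost 7, shelf space 10, value 68
- desk lamp+rug: cost 6, shelf space 11, value 65
- kettle: cost 5, shelf space 6, value 47
Best: 91 util.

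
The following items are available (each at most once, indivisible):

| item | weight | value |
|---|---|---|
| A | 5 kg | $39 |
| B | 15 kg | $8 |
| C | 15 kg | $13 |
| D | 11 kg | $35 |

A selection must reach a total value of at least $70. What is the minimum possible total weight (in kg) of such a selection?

16

Subsets with value ≥ 70, sorted by total weight:
- A+D: weight 16, value 74
- A+C+D: weight 31, value 87
- A+B+D: weight 31, value 82
Minimum weight: 16 kg.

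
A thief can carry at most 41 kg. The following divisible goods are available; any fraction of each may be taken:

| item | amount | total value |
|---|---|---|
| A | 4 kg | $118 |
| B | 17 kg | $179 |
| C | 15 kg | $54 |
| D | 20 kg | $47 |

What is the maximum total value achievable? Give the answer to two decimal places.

Take in order of value per unit:
- A (118/4 per unit): all 4 → value 118, running total 118.00
- B (179/17 per unit): all 17 → value 179, running total 297.00
- C (54/15 per unit): all 15 → value 54, running total 351.00
- D (47/20 per unit): 5 of 20 → value 5×47/20 = 11.7500, running total 362.75
Total 362.75.

362.75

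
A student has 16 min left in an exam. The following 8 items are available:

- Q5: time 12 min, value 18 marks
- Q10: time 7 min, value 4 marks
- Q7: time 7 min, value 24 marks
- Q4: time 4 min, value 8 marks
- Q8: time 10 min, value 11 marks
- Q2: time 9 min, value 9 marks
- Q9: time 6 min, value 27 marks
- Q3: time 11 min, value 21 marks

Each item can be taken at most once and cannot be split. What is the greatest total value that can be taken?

51 marks

This is a 0/1 knapsack; check combinations near the capacity.
- Q7+Q9: time 7+6=13, value 24+27=51
- Q8+Q9: time 10+6=16, value 11+27=38
- Q2+Q9: time 9+6=15, value 9+27=36
- Q4+Q9: time 4+6=10, value 8+27=35
Best: 51 marks.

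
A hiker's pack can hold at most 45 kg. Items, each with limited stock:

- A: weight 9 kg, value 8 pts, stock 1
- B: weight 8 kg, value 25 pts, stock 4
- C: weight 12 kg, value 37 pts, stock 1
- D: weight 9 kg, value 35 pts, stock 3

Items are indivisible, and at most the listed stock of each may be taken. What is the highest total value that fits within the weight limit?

Best selections within weight 45 and stock limits:
- 2×B + 3×D: weight 43, value 155
- 3×B + 1×C + 1×D: weight 45, value 147
Best: 155 pts.

155 pts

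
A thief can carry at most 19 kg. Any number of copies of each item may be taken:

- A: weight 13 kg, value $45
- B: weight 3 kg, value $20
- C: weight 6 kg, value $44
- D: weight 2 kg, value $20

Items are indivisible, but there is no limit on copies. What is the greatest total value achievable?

$180

Best value-per-unit is D at 20/2; filling with it alone gives 9×20 = 180.
Optimal mix: 1×B + 8×D → weight 19, value 180.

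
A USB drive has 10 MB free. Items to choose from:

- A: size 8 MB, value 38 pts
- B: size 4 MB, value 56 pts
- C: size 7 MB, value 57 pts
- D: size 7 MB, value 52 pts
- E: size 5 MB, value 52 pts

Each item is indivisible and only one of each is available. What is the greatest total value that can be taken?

108 pts

Check high-value combinations within 10 MB:
- B+E: size 4+5=9, value 56+52=108
- C: size 7, value 57
- B: size 4, value 56
Best: 108 pts.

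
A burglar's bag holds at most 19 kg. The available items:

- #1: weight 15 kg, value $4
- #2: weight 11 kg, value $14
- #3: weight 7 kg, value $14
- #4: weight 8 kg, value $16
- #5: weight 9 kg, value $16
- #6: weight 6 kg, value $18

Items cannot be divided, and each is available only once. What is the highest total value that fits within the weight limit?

$34

Check high-value combinations within 19 kg:
- #4+#6: weight 8+6=14, value 16+18=34
- #5+#6: weight 9+6=15, value 16+18=34
- #3+#6: weight 7+6=13, value 14+18=32
Best: $34.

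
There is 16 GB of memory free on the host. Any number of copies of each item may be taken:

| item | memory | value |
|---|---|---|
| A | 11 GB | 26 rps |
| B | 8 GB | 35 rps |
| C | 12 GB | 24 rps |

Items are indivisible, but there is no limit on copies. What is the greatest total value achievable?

Best value-per-unit is B at 35/8, and filling with it alone uses memory 2×8=16. No mix of the others beats 2×35 = 70.

70 rps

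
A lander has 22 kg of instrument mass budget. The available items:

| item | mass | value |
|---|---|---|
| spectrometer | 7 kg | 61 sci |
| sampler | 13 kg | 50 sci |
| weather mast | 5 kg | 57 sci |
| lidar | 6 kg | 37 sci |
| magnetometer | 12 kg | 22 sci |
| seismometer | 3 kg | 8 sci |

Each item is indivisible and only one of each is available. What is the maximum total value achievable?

163 sci

Check high-value combinations within 22 kg:
- spectrometer+weather mast+lidar+seismometer: mass 7+5+6+3=21, value 61+57+37+8=163
- spectrometer+weather mast+lidar: mass 7+5+6=18, value 61+57+37=155
- spectrometer+weather mast+seismometer: mass 7+5+3=15, value 61+57+8=126
- spectrometer+weather mast: mass 7+5=12, value 61+57=118
Best: 163 sci.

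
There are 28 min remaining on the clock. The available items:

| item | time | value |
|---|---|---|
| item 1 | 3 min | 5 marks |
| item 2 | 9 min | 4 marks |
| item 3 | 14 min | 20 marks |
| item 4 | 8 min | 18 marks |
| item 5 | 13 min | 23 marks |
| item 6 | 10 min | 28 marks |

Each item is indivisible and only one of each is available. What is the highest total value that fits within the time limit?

Check high-value combinations within 28 min:
- item 1+item 5+item 6: time 3+13+10=26, value 5+23+28=56
- item 1+item 3+item 6: time 3+14+10=27, value 5+20+28=53
- item 1+item 4+item 6: time 3+8+10=21, value 5+18+28=51
Best: 56 marks.

56 marks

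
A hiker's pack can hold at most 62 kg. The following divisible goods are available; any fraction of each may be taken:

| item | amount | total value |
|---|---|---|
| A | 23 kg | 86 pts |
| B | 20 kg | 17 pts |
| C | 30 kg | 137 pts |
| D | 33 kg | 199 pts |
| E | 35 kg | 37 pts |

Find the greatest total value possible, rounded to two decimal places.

Take in order of value per unit:
- D (199/33 per unit): all 33 → value 199, running total 199.00
- C (137/30 per unit): 29 of 30 → value 29×137/30 = 132.4333, running total 331.43
Total 331.43.

331.43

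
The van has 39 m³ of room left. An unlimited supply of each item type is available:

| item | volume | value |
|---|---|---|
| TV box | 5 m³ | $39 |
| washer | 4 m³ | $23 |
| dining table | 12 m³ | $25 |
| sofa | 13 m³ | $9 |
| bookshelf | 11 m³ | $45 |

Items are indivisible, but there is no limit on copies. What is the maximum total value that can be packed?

$296

Best value-per-unit is TV box at 39/5; filling with it alone gives 7×39 = 273.
Optimal mix: 7×TV box + 1×washer → volume 39, value 296.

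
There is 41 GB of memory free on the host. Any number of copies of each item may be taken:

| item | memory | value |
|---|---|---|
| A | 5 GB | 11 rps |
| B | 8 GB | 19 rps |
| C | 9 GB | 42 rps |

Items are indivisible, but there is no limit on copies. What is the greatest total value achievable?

Best value-per-unit is C at 42/9; filling with it alone gives 4×42 = 168.
Optimal mix: 1×A + 4×C → memory 41, value 179.

179 rps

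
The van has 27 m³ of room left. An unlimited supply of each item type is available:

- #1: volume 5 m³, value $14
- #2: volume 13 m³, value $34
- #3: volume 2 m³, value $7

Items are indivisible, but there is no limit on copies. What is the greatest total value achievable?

Best value-per-unit is #3 at 7/2; filling with it alone gives 13×7 = 91.
Optimal mix: 1×#1 + 11×#3 → volume 27, value 91.

$91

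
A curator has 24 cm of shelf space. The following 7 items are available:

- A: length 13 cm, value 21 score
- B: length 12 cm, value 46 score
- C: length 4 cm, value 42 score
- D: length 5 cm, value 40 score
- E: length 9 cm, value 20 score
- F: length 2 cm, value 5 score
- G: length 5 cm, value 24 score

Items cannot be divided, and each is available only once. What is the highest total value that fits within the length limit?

Check high-value combinations within 24 cm:
- B+C+D+F: length 12+4+5+2=23, value 46+42+40+5=133
- B+C+D: length 12+4+5=21, value 46+42+40=128
- C+D+E+G: length 4+5+9+5=23, value 42+40+20+24=126
- B+C+F+G: length 12+4+2+5=23, value 46+42+5+24=117
Best: 133 score.

133 score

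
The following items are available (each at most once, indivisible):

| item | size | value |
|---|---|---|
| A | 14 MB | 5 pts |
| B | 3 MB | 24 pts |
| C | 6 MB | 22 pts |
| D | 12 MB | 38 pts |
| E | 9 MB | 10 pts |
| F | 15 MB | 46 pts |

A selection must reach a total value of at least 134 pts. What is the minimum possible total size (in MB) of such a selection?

Subsets with value ≥ 134, sorted by total size:
- B+C+D+E+F: size 45, value 140
- A+B+C+D+F: size 50, value 135
- A+B+C+D+E+F: size 59, value 145
Minimum size: 45 MB.

45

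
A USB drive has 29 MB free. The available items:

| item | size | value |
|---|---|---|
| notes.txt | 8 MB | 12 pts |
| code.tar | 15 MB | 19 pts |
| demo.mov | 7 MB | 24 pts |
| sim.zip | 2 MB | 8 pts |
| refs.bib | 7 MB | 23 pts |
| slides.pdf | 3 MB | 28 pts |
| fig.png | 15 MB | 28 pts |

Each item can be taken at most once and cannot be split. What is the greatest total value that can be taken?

Check high-value combinations within 29 MB:
- notes.txt+demo.mov+sim.zip+refs.bib+slides.pdf: size 8+7+2+7+3=27, value 12+24+8+23+28=95
- demo.mov+sim.zip+slides.pdf+fig.png: size 7+2+3+15=27, value 24+8+28+28=88
- notes.txt+demo.mov+refs.bib+slides.pdf: size 8+7+7+3=25, value 12+24+23+28=87
- sim.zip+refs.bib+slides.pdf+fig.png: size 2+7+3+15=27, value 8+23+28+28=87
Best: 95 pts.

95 pts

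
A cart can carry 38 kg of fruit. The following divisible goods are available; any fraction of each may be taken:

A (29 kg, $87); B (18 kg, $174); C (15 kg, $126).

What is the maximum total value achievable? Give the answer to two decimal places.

Take in order of value per unit:
- B (174/18 per unit): all 18 → value 174, running total 174.00
- C (126/15 per unit): all 15 → value 126, running total 300.00
- A (87/29 per unit): 5 of 29 → value 5×87/29 = 15.0000, running total 315.00
Total 315.00.

315.00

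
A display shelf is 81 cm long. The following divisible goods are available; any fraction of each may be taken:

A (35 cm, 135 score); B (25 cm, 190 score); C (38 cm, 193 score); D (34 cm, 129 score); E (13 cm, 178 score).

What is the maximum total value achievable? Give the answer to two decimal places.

580.29

Take in order of value per unit:
- E (178/13 per unit): all 13 → value 178, running total 178.00
- B (190/25 per unit): all 25 → value 190, running total 368.00
- C (193/38 per unit): all 38 → value 193, running total 561.00
- A (135/35 per unit): 5 of 35 → value 5×135/35 = 19.2857, running total 580.29
Total 580.29.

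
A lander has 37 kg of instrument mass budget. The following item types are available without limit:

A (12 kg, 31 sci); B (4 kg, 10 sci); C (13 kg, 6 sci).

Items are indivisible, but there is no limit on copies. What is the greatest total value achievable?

Best value-per-unit is A at 31/12, and filling with it alone uses mass 3×12=36. No mix of the others beats 3×31 = 93.

93 sci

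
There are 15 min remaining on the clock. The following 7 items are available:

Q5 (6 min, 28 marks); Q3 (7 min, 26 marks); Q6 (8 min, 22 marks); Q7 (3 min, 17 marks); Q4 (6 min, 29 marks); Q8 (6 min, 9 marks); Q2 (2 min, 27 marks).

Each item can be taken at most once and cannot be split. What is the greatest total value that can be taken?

84 marks

Check high-value combinations within 15 min:
- Q5+Q4+Q2: time 6+6+2=14, value 28+29+27=84
- Q3+Q4+Q2: time 7+6+2=15, value 26+29+27=82
- Q5+Q3+Q2: time 6+7+2=15, value 28+26+27=81
- Q5+Q7+Q4: time 6+3+6=15, value 28+17+29=74
Best: 84 marks.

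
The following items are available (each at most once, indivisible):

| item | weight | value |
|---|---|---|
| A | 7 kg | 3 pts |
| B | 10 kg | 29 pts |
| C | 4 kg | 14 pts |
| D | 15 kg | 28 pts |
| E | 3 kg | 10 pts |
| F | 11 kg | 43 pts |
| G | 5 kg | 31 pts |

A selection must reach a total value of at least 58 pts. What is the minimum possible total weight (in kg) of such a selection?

15

Subsets with value ≥ 58, sorted by total weight:
- B+G: weight 15, value 60
- F+G: weight 16, value 74
- B+E+G: weight 18, value 70
Minimum weight: 15 kg.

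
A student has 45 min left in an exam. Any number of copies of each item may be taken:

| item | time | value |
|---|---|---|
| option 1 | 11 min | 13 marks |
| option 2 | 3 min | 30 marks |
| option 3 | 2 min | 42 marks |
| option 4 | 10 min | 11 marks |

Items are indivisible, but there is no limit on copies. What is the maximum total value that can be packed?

Best value-per-unit is option 3 at 42/2, and filling with it alone uses time 22×2=44. No mix of the others beats 22×42 = 924.

924 marks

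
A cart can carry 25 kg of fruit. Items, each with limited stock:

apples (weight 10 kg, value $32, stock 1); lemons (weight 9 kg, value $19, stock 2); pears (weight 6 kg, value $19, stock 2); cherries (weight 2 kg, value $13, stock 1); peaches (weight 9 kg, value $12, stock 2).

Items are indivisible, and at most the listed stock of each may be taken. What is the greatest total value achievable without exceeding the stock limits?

Best selections within weight 25 and stock limits:
- 1×apples + 2×pears + 1×cherries: weight 24, value 83
- 1×apples + 2×pears: weight 22, value 70
- 1×lemons + 2×pears + 1×cherries: weight 23, value 70
Best: $83.

$83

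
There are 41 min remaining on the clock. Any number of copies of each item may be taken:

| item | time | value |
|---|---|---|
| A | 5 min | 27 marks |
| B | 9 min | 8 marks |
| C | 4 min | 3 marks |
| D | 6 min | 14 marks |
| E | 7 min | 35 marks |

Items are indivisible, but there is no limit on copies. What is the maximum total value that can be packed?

Best value-per-unit is A at 27/5, and filling with it alone uses time 8×5=40. No mix of the others beats 8×27 = 216.

216 marks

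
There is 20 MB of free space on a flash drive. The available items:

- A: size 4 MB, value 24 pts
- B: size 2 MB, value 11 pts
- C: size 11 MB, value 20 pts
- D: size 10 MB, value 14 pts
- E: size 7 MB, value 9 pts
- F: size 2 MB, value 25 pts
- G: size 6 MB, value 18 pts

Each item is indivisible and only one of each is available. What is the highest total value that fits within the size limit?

80 pts

Check high-value combinations within 20 MB:
- A+B+C+F: size 4+2+11+2=19, value 24+11+20+25=80
- A+B+F+G: size 4+2+2+6=14, value 24+11+25+18=78
- A+E+F+G: size 4+7+2+6=19, value 24+9+25+18=76
- A+B+D+F: size 4+2+10+2=18, value 24+11+14+25=74
Best: 80 pts.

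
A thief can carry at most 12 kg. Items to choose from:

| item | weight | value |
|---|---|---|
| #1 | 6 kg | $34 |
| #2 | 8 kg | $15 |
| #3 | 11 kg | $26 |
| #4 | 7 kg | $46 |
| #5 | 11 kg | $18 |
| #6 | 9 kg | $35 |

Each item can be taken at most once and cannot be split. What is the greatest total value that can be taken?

$46

Check high-value combinations within 12 kg:
- #4: weight 7, value 46
- #6: weight 9, value 35
- #1: weight 6, value 34
- #3: weight 11, value 26
- #5: weight 11, value 18
Best: $46.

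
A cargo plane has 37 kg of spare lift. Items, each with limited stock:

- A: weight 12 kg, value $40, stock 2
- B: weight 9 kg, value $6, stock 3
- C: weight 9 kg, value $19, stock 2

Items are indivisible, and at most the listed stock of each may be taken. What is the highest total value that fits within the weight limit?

Top feasible selections:
- 2×A + 1×C: weight 33, value 99
- 2×A + 1×B: weight 33, value 86
- 2×A: weight 24, value 80
Best: $99.

$99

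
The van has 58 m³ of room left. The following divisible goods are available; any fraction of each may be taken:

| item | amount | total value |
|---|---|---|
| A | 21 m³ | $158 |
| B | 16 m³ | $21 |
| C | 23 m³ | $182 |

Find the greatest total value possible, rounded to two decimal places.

358.38

Take in order of value per unit:
- C (182/23 per unit): all 23 → value 182, running total 182.00
- A (158/21 per unit): all 21 → value 158, running total 340.00
- B (21/16 per unit): 14 of 16 → value 14×21/16 = 18.3750, running total 358.38
Total 358.38.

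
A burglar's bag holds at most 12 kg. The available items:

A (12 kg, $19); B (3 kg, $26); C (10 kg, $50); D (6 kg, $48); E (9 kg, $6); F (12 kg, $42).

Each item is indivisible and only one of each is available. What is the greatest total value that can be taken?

Check high-value combinations within 12 kg:
- B+D: weight 3+6=9, value 26+48=74
- C: weight 10, value 50
- D: weight 6, value 48
- F: weight 12, value 42
Best: $74.

$74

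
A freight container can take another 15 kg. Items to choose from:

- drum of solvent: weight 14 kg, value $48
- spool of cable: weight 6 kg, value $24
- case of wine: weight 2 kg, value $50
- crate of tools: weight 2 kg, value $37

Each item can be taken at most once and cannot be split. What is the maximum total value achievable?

$111

Check high-value combinations within 15 kg:
- spool of cable+case of wine+crate of tools: weight 6+2+2=10, value 24+50+37=111
- case of wine+crate of tools: weight 2+2=4, value 50+37=87
- spool of cable+case of wine: weight 6+2=8, value 24+50=74
- spool of cable+crate of tools: weight 6+2=8, value 24+37=61
- case of wine: weight 2, value 50
Best: $111.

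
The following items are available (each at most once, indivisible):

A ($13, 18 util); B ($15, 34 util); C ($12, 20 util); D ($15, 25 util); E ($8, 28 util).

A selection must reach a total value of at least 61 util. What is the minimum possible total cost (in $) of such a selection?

Subsets with value ≥ 61, sorted by total cost:
- B+E: cost 23, value 62
- A+C+E: cost 33, value 66
- B+C+E: cost 35, value 82
- C+D+E: cost 35, value 73
Minimum cost: 23 $.

23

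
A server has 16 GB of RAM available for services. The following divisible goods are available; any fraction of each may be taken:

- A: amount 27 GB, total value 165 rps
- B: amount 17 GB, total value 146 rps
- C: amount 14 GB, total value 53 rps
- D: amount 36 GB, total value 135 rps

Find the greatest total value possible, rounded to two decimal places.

137.41

Take in order of value per unit:
- B (146/17 per unit): 16 of 17 → value 16×146/17 = 137.4118, running total 137.41
Total 137.41.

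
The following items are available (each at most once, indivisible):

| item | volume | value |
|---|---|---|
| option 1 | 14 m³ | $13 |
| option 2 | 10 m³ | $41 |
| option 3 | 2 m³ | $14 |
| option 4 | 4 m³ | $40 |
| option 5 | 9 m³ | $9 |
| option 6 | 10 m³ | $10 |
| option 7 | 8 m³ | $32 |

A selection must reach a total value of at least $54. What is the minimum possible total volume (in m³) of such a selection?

Subsets with value ≥ 54, sorted by total volume:
- option 3+option 4: volume 6, value 54
- option 4+option 7: volume 12, value 72
Minimum volume: 6 m³.

6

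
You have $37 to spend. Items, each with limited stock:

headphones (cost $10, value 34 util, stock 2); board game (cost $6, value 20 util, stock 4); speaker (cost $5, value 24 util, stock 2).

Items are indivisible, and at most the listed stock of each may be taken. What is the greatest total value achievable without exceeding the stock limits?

136 util

Best selections within cost 37 and stock limits:
- 2×headphones + 1×board game + 2×speaker: cost 36, value 136
- 2×headphones + 2×board game + 1×speaker: cost 37, value 132
- 4×board game + 2×speaker: cost 34, value 128
Best: 136 util.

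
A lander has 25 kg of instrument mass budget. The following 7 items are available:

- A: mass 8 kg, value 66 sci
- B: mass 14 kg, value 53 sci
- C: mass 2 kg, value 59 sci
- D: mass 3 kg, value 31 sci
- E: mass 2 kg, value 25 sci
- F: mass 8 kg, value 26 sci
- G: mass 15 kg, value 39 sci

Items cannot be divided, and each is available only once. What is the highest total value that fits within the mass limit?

207 sci

This is a 0/1 knapsack; check combinations near the capacity.
- A+C+D+E+F: mass 8+2+3+2+8=23, value 66+59+31+25+26=207
- A+C+D+F: mass 8+2+3+8=21, value 66+59+31+26=182
- A+C+D+E: mass 8+2+3+2=15, value 66+59+31+25=181
- A+B+C: mass 8+14+2=24, value 66+53+59=178
- A+C+E+F: mass 8+2+2+8=20, value 66+59+25+26=176
Best: 207 sci.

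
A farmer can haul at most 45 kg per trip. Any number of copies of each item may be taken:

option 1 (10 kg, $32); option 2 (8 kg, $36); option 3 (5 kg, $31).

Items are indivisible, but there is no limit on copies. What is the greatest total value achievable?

Best value-per-unit is option 3 at 31/5, and filling with it alone uses weight 9×5=45. No mix of the others beats 9×31 = 279.

$279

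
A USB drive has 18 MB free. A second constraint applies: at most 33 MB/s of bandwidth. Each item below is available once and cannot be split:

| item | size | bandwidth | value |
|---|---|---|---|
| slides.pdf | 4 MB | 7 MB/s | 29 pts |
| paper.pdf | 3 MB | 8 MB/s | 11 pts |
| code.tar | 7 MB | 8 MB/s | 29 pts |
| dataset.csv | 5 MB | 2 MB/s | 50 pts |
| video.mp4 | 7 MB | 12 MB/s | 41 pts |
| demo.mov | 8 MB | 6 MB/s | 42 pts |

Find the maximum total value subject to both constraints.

121 pts

Feasible sets respecting both limits:
- slides.pdf+dataset.csv+demo.mov: size 17, bandwidth 15, value 121
- slides.pdf+dataset.csv+video.mp4: size 16, bandwidth 21, value 120
- slides.pdf+code.tar+dataset.csv: size 16, bandwidth 17, value 108
- paper.pdf+dataset.csv+demo.mov: size 16, bandwidth 16, value 103
Best: 121 pts.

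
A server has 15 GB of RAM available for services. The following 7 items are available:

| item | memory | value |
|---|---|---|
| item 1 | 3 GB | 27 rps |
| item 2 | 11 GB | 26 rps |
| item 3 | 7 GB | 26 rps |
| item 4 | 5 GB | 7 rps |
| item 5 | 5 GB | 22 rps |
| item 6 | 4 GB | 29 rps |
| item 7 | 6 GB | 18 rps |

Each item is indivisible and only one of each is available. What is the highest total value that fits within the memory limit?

Check high-value combinations within 15 GB:
- item 1+item 3+item 6: memory 3+7+4=14, value 27+26+29=82
- item 1+item 5+item 6: memory 3+5+4=12, value 27+22+29=78
- item 1+item 3+item 5: memory 3+7+5=15, value 27+26+22=75
Best: 82 rps.

82 rps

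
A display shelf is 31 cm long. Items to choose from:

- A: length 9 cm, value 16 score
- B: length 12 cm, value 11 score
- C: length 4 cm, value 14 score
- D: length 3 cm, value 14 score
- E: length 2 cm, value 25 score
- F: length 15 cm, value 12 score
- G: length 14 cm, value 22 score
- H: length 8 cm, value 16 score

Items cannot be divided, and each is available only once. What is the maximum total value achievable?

91 score

Check high-value combinations within 31 cm:
- C+D+E+G+H: length 4+3+2+14+8=31, value 14+14+25+22+16=91
- A+C+D+E+H: length 9+4+3+2+8=26, value 16+14+14+25+16=85
- B+C+D+E+H: length 12+4+3+2+8=29, value 11+14+14+25+16=80
- A+B+C+D+E: length 9+12+4+3+2=30, value 16+11+14+14+25=80
Best: 91 score.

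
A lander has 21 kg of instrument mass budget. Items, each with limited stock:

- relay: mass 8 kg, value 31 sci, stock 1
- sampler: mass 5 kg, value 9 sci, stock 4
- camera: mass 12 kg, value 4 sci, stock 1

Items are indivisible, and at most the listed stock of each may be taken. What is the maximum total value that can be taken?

Top feasible selections:
- 1×relay + 2×sampler: mass 18, value 49
- 1×relay + 1×sampler: mass 13, value 40
- 4×sampler: mass 20, value 36
- 1×relay + 1×camera: mass 20, value 35
Best: 49 sci.

49 sci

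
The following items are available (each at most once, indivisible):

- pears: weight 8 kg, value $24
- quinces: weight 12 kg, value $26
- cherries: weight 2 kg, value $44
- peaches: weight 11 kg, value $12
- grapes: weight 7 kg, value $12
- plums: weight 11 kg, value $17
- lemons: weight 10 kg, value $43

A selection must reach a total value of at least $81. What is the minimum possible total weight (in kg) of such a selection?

12

Subsets with value ≥ 81, sorted by total weight:
- cherries+lemons: weight 12, value 87
- cherries+grapes+lemons: weight 19, value 99
Minimum weight: 12 kg.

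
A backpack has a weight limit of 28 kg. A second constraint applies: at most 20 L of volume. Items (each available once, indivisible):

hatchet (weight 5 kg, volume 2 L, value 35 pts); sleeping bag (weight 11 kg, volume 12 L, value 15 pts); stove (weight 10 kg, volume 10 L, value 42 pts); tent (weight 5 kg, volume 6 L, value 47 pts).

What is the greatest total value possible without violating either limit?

Feasible sets respecting both limits:
- hatchet+stove+tent: weight 20, volume 18, value 124
- hatchet+sleeping bag+tent: weight 21, volume 20, value 97
- stove+tent: weight 15, volume 16, value 89
- hatchet+tent: weight 10, volume 8, value 82
Best: 124 pts.

124 pts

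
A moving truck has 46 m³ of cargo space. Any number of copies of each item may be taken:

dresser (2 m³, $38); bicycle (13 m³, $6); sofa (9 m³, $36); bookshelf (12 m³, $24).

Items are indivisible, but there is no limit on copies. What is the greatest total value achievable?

Best value-per-unit is dresser at 38/2, and filling with it alone uses volume 23×2=46. No mix of the others beats 23×38 = 874.

$874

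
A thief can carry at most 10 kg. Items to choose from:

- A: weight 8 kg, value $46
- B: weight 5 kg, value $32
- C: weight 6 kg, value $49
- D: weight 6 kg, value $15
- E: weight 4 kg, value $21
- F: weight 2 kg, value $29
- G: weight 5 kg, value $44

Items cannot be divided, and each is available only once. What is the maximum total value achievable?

$78

This is a 0/1 knapsack; check combinations near the capacity.
- C+F: weight 6+2=8, value 49+29=78
- B+G: weight 5+5=10, value 32+44=76
- A+F: weight 8+2=10, value 46+29=75
- F+G: weight 2+5=7, value 29+44=73
Best: $78.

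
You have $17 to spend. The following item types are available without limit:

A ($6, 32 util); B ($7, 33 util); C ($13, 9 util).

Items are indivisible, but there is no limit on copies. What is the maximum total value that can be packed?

Best value-per-unit is A at 32/6; filling with it alone gives 2×32 = 64.
Optimal mix: 2×B → cost 14, value 66.

66 util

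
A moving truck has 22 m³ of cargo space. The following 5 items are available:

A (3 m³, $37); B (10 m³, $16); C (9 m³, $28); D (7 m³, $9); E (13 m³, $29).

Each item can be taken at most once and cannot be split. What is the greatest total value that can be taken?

Check high-value combinations within 22 m³:
- A+B+C: volume 3+10+9=22, value 37+16+28=81
- A+C+D: volume 3+9+7=19, value 37+28+9=74
- A+E: volume 3+13=16, value 37+29=66
- A+C: volume 3+9=12, value 37+28=65
- A+B+D: volume 3+10+7=20, value 37+16+9=62
Best: $81.

$81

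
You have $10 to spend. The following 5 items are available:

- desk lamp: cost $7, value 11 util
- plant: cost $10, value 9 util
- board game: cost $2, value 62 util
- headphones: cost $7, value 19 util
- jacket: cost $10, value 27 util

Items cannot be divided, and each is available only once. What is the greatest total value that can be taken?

This is a 0/1 knapsack; check combinations near the capacity.
- board game+headphones: cost 2+7=9, value 62+19=81
- desk lamp+board game: cost 7+2=9, value 11+62=73
- board game: cost 2, value 62
- jacket: cost 10, value 27
Best: 81 util.

81 util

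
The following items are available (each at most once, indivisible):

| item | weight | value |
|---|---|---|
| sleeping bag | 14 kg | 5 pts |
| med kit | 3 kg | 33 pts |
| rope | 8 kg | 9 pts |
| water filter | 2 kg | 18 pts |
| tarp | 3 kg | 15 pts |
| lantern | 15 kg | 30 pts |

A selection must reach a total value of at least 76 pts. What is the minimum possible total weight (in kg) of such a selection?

20

Subsets with value ≥ 76, sorted by total weight:
- med kit+water filter+lantern: weight 20, value 81
- med kit+tarp+lantern: weight 21, value 78
- med kit+water filter+tarp+lantern: weight 23, value 96
- med kit+rope+water filter+lantern: weight 28, value 90
Minimum weight: 20 kg.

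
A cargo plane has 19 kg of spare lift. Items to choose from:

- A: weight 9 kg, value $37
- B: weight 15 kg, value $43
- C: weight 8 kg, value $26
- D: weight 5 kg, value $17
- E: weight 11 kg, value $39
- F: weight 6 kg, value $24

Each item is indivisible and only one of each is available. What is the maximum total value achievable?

$67

This is a 0/1 knapsack; check combinations near the capacity.
- C+D+F: weight 8+5+6=19, value 26+17+24=67
- C+E: weight 8+11=19, value 26+39=65
- A+C: weight 9+8=17, value 37+26=63
- E+F: weight 11+6=17, value 39+24=63
Best: $67.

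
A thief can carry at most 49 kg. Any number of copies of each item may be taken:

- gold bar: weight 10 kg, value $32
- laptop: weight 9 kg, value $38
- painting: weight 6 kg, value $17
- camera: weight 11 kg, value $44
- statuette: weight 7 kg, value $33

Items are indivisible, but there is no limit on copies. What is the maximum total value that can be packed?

Best value-per-unit is statuette at 33/7, and filling with it alone uses weight 7×7=49. No mix of the others beats 7×33 = 231.

$231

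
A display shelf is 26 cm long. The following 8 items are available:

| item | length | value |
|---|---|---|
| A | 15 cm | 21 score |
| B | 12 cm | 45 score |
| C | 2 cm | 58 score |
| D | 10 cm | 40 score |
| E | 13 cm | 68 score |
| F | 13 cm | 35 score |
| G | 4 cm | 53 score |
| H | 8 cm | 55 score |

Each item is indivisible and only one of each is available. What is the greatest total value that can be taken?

Check high-value combinations within 26 cm:
- B+C+G+H: length 12+2+4+8=26, value 45+58+53+55=211
- C+D+G+H: length 2+10+4+8=24, value 58+40+53+55=206
- C+E+H: length 2+13+8=23, value 58+68+55=181
- C+E+G: length 2+13+4=19, value 58+68+53=179
Best: 211 score.

211 score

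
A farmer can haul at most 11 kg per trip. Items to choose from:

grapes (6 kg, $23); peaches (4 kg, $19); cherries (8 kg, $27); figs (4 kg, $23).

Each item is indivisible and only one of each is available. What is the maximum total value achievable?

$46

This is a 0/1 knapsack; check combinations near the capacity.
- grapes+figs: weight 6+4=10, value 23+23=46
- peaches+figs: weight 4+4=8, value 19+23=42
- grapes+peaches: weight 6+4=10, value 23+19=42
- cherries: weight 8, value 27
Best: $46.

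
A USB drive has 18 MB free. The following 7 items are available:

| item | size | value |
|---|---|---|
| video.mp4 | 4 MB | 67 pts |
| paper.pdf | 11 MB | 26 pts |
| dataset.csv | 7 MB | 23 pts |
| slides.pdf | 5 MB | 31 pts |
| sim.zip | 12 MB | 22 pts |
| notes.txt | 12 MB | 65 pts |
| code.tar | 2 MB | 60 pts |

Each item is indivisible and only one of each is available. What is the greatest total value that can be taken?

192 pts

Check high-value combinations within 18 MB:
- video.mp4+notes.txt+code.tar: size 4+12+2=18, value 67+65+60=192
- video.mp4+dataset.csv+slides.pdf+code.tar: size 4+7+5+2=18, value 67+23+31+60=181
- video.mp4+slides.pdf+code.tar: size 4+5+2=11, value 67+31+60=158
- video.mp4+paper.pdf+code.tar: size 4+11+2=17, value 67+26+60=153
- video.mp4+dataset.csv+code.tar: size 4+7+2=13, value 67+23+60=150
Best: 192 pts.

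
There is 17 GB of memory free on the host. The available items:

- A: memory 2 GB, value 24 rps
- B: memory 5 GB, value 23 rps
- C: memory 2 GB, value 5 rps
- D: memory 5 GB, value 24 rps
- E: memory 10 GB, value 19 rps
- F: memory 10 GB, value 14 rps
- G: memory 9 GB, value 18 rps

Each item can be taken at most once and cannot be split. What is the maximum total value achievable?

Check high-value combinations within 17 GB:
- A+B+C+D: memory 2+5+2+5=14, value 24+23+5+24=76
- A+B+D: memory 2+5+5=12, value 24+23+24=71
- A+D+E: memory 2+5+10=17, value 24+24+19=67
- A+D+G: memory 2+5+9=16, value 24+24+18=66
- A+B+E: memory 2+5+10=17, value 24+23+19=66
Best: 76 rps.

76 rps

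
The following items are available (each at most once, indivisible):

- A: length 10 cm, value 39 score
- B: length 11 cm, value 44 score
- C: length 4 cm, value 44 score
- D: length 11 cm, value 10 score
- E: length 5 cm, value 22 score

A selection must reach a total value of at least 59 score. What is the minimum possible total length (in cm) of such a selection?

9

Subsets with value ≥ 59, sorted by total length:
- C+E: length 9, value 66
- A+C: length 14, value 83
- B+C: length 15, value 88
Minimum length: 9 cm.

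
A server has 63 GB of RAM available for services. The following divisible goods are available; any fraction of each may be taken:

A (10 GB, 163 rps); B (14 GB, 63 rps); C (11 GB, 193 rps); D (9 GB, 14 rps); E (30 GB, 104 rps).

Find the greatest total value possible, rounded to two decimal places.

Take in order of value per unit:
- C (193/11 per unit): all 11 → value 193, running total 193.00
- A (163/10 per unit): all 10 → value 163, running total 356.00
- B (63/14 per unit): all 14 → value 63, running total 419.00
- E (104/30 per unit): 28 of 30 → value 28×104/30 = 97.0667, running total 516.07
Total 516.07.

516.07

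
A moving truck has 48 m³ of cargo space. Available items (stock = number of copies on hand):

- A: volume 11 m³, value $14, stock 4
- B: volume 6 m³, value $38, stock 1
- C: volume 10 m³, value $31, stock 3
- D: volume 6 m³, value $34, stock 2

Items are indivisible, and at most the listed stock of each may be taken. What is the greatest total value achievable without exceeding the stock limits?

$199

Top feasible selections:
- 1×B + 3×C + 2×D: volume 48, value 199
- 1×B + 2×C + 2×D: volume 38, value 168
- 1×B + 3×C + 1×D: volume 42, value 165
- 3×C + 2×D: volume 42, value 161
Best: $199.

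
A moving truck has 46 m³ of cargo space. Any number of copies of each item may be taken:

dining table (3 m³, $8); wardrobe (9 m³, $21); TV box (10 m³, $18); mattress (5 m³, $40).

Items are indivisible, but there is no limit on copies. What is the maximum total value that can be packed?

Best value-per-unit is mattress at 40/5, and filling with it alone uses volume 9×5=45. No mix of the others beats 9×40 = 360.

$360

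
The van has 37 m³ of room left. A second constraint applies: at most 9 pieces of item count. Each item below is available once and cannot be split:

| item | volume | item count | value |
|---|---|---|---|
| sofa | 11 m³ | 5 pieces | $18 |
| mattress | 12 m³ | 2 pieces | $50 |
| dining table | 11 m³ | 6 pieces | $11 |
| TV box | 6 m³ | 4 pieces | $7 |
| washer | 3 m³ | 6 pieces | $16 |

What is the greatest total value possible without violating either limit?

Feasible sets respecting both limits:
- sofa+mattress: volume 23, item count 7, value 68
- mattress+washer: volume 15, item count 8, value 66
- mattress+dining table: volume 23, item count 8, value 61
Best: $68.

$68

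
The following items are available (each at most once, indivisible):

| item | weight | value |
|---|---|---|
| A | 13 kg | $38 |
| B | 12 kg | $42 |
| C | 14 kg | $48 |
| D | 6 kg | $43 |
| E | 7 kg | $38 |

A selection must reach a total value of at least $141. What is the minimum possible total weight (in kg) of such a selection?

38

Subsets with value ≥ 141, sorted by total weight:
- A+B+D+E: weight 38, value 161
- B+C+D+E: weight 39, value 171
Minimum weight: 38 kg.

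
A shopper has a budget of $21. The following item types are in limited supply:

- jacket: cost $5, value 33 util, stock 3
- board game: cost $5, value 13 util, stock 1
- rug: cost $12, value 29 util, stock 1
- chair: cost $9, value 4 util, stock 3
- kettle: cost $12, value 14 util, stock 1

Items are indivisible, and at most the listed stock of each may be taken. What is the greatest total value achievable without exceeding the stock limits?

Top feasible selections:
- 3×jacket + 1×board game: cost 20, value 112
- 3×jacket: cost 15, value 99
- 2×jacket + 1×board game: cost 15, value 79
Best: 112 util.

112 util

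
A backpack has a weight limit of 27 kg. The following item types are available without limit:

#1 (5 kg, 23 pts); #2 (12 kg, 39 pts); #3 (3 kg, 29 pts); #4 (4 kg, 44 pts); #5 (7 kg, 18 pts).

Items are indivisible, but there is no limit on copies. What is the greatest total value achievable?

293 pts

Best value-per-unit is #4 at 44/4; filling with it alone gives 6×44 = 264.
Optimal mix: 1×#3 + 6×#4 → weight 27, value 293.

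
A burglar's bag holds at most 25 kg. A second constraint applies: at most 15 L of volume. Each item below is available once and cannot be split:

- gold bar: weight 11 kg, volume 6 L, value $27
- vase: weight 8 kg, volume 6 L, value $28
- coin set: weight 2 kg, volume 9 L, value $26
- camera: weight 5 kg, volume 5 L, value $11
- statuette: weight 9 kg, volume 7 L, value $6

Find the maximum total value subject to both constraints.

Feasible sets respecting both limits:
- gold bar+vase: weight 19, volume 12, value 55
- vase+coin set: weight 10, volume 15, value 54
- gold bar+coin set: weight 13, volume 15, value 53
- vase+camera: weight 13, volume 11, value 39
Best: $55.

$55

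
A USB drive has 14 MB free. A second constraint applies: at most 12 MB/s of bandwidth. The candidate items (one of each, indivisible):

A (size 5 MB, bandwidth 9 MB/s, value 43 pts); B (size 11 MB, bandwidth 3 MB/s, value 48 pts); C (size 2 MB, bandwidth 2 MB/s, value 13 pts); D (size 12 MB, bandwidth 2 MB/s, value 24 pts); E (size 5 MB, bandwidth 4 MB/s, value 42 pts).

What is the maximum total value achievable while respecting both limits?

Feasible sets respecting both limits:
- B+C: size 13, bandwidth 5, value 61
- A+C: size 7, bandwidth 11, value 56
- C+E: size 7, bandwidth 6, value 55
Best: 61 pts.

61 pts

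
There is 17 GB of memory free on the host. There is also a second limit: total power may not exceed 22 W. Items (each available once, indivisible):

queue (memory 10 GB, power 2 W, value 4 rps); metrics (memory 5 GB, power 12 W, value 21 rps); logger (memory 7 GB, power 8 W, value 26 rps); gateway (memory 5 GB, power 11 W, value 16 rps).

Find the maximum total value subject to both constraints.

Feasible sets respecting both limits:
- metrics+logger: memory 12, power 20, value 47
- logger+gateway: memory 12, power 19, value 42
- queue+logger: memory 17, power 10, value 30
Best: 47 rps.

47 rps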